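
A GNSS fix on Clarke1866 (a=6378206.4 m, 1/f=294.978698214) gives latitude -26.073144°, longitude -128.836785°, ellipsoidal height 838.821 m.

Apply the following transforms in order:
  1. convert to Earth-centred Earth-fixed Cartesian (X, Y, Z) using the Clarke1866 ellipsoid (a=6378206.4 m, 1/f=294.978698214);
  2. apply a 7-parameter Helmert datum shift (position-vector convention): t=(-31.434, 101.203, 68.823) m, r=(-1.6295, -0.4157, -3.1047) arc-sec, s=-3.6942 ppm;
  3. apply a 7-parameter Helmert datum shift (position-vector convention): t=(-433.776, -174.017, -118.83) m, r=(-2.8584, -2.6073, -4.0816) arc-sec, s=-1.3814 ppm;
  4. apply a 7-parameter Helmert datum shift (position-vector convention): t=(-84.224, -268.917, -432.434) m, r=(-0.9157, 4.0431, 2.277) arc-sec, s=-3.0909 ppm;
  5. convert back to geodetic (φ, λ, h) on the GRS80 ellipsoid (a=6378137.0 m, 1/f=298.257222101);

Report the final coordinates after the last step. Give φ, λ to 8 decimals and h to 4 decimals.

start: φ=-26.073144°, λ=-128.836785°, h=838.821 m
→ ECEF (a=6378206.400, f=1/294.978698214): X=-3595577.8073, Y=-4466122.2034, Z=-2786553.7196
→ Helmert 7p (PV): X=-3595657.5665, Y=-4465972.3950, Z=-2786446.5665
→ Helmert 7p (PV): X=-3596139.5265, Y=-4466107.7056, Z=-2786545.1094
→ Helmert 7p (PV): X=-3596217.9534, Y=-4466414.8874, Z=-2786878.6140
→ geod (Bowring, a=6378137.000): φ=-26.07158938°, λ=-128.83993332°, h=1570.5602 m

φ=-26.07158938°, λ=-128.83993332°, h=1570.5602 m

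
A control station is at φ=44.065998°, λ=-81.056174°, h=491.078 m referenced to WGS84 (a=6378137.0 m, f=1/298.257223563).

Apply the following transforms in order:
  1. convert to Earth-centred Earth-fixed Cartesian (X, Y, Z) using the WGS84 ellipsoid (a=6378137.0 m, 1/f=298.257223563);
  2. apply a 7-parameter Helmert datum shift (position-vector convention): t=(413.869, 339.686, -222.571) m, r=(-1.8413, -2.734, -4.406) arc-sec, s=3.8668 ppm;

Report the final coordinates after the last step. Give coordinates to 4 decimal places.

X=713964.1912 m, Y=-4534568.1623 m, Z=4413549.7372 m

start: φ=44.065998°, λ=-81.056174°, h=491.078 m
→ ECEF (a=6378137.000, f=1/298.257223563): X=713702.9357, Y=-4534914.4680, Z=4413705.2985
→ Helmert 7p (PV): X=713964.1912, Y=-4534568.1623, Z=4413549.7372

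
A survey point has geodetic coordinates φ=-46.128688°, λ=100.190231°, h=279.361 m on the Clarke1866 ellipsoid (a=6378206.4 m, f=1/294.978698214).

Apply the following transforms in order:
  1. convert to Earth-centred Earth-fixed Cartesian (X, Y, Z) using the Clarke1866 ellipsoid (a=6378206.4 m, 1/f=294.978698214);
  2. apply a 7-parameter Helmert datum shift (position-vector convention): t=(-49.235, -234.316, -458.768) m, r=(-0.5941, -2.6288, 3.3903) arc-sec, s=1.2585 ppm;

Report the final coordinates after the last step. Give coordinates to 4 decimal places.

start: φ=-46.128688°, λ=100.190231°, h=279.361 m
→ ECEF (a=6378206.400, f=1/294.978698214): X=-783449.5745, Y=4358493.3827, Z=-4575170.0269
→ Helmert 7p (PV): X=-783513.1249, Y=4358238.4968, Z=-4575657.0913

X=-783513.1249 m, Y=4358238.4968 m, Z=-4575657.0913 m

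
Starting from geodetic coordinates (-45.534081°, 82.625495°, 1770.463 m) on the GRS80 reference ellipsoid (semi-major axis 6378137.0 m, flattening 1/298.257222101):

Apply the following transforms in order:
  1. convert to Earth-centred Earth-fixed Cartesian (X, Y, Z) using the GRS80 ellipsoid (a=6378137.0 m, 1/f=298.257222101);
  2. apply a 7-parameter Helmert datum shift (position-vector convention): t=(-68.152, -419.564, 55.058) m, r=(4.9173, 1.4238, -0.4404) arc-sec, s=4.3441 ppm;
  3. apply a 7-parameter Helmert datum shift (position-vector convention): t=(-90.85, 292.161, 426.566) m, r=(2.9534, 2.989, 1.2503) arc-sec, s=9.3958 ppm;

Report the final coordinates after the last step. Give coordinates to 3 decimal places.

start: φ=-45.534081°, λ=82.625495°, h=1770.463 m
→ ECEF (a=6378137.000, f=1/298.257222101): X=574599.2725, Y=4439635.6142, Z=-4530386.8462
→ Helmert 7p (PV): X=574511.8234, Y=4439342.1133, Z=-4530249.5947
→ Helmert 7p (PV): X=574333.8127, Y=4439744.3349, Z=-4529810.3542

X=574333.813 m, Y=4439744.335 m, Z=-4529810.354 m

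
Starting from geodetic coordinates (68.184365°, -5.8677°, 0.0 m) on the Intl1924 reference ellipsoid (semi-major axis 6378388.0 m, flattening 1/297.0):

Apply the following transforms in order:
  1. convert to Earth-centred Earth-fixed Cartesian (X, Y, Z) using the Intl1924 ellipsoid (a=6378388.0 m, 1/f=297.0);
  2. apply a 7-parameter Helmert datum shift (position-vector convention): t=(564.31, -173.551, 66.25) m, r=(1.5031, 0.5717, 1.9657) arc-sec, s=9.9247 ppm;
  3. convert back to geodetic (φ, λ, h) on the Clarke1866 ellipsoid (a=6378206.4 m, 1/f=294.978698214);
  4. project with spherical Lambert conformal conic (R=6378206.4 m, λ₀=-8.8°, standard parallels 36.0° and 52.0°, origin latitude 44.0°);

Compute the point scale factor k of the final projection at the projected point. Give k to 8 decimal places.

start: φ=68.184365°, λ=-5.867700°, h=0.000 m
→ ECEF (a=6378388.000, f=1/297.0): X=2364786.0073, Y=-243029.5756, Z=5898902.0098
→ Helmert 7p (PV): X=2365392.4532, Y=-243225.9891, Z=5899018.4791
→ geod (Bowring, a=6378206.400): φ=68.18047394°, λ=-5.87091401°, h=647.6423 m
→ into lcc (λ₀=-8.8°): φ=68.18047394°, λ−λ₀=2.92908599°
scale k = 1.10547268

1.10547268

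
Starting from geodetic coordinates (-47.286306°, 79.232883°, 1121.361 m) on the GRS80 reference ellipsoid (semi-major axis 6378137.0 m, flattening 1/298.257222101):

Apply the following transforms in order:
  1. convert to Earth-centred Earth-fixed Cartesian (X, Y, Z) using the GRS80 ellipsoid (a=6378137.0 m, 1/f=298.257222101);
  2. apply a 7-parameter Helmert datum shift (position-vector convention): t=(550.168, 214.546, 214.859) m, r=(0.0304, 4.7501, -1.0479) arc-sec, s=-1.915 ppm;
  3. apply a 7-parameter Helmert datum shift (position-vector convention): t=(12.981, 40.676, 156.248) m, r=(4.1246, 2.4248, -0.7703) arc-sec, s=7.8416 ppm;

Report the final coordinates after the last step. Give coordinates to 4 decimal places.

start: φ=-47.286306°, λ=79.232883°, h=1121.361 m
→ ECEF (a=6378137.000, f=1/298.257222101): X=809875.5773, Y=4258794.1638, Z=-4664238.2474
→ Helmert 7p (PV): X=810338.4174, Y=4258997.1272, Z=-4664032.4794
→ Helmert 7p (PV): X=810318.8285, Y=4259161.4400, Z=-4663837.1649

X=810318.8285 m, Y=4259161.4400 m, Z=-4663837.1649 m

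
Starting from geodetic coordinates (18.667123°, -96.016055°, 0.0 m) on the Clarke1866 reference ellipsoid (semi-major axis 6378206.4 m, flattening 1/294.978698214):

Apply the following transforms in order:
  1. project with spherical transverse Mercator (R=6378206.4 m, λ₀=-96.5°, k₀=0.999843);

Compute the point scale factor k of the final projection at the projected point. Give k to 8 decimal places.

start: φ=18.667123°, λ=-96.016055°, h=0.000 m
→ into tm (λ₀=-96.5°): φ=18.66712300°, λ−λ₀=0.48394500°
scale k = 0.99987501

0.99987501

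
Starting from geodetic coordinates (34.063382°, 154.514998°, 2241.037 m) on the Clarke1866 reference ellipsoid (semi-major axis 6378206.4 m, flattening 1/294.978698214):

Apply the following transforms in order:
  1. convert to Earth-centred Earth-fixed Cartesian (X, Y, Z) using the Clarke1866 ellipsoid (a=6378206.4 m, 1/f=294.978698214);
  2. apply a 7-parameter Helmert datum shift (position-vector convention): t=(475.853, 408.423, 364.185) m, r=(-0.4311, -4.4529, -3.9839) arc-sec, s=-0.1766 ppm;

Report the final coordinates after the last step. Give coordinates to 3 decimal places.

X=-4776001.252 m, Y=2277220.638 m, Z=3553598.352 m

start: φ=34.063382°, λ=154.514998°, h=2241.037 m
→ ECEF (a=6378206.400, f=1/294.978698214): X=-4776445.2117, Y=2276712.9360, Z=3553342.6680
→ Helmert 7p (PV): X=-4776001.2522, Y=2277220.6381, Z=3553598.3519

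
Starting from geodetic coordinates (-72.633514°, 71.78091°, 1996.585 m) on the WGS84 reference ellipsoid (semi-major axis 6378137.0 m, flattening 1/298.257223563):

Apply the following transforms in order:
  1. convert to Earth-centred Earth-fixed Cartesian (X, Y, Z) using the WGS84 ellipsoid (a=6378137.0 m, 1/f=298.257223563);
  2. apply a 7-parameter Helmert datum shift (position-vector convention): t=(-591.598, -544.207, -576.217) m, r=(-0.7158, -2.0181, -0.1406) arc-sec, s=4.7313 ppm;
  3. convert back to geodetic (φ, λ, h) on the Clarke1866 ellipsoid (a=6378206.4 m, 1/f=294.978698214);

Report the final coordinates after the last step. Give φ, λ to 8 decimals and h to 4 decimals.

start: φ=-72.633514°, λ=71.780910°, h=1996.585 m
→ ECEF (a=6378137.000, f=1/298.257223563): X=597223.5898, Y=1814428.1724, Z=-6067065.2675
→ Helmert 7p (PV): X=596695.4149, Y=1813871.0883, Z=-6067670.6430
→ geod (Bowring, a=6378206.400): φ=-72.64228526°, λ=71.79073757°, h=2514.4667 m

φ=-72.64228526°, λ=71.79073757°, h=2514.4667 m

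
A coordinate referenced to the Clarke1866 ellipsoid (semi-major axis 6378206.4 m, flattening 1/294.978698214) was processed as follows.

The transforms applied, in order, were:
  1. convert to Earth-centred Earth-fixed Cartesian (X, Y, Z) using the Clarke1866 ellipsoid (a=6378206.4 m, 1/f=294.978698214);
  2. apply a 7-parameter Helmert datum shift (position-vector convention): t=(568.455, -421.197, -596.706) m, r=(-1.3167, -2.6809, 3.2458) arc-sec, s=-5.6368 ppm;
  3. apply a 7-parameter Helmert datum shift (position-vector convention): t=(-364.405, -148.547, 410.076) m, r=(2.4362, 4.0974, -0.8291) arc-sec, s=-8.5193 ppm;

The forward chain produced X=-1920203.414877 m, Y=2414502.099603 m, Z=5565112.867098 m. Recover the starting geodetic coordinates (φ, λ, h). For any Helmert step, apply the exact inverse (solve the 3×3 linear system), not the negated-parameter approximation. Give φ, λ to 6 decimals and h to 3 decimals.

φ=61.159142°, λ=128.490417°, h=1860.621 m

start: X=-1920203.4149, Y=2414502.0996, Z=5565112.8671 m
→ Helmert⁻¹: X=-1919975.6130, Y=2414729.2250, Z=5564683.5386
→ Helmert⁻¹: X=-1920444.5537, Y=2415158.7295, Z=5565351.9931
→ geod (Bowring, a=6378206.400): φ=61.15914200°, λ=128.49041700°, h=1860.6210 m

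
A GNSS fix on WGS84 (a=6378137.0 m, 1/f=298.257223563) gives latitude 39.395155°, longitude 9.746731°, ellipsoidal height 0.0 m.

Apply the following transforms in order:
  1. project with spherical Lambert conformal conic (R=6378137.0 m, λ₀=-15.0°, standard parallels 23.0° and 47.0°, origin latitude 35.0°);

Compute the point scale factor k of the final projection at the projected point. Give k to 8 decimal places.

0.98064059

start: φ=39.395155°, λ=9.746731°, h=0.000 m
→ into lcc (λ₀=-15.0°): φ=39.39515500°, λ−λ₀=24.74673100°
scale k = 0.98064059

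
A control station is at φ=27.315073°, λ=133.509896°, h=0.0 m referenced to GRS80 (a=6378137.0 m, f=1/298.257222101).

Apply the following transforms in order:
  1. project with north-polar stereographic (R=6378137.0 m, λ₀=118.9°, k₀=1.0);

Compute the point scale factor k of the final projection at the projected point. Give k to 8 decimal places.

start: φ=27.315073°, λ=133.509896°, h=0.000 m
→ into stereo (λ₀=118.9°): φ=27.31507300°, λ−λ₀=14.60989600°
scale k = 1.37091156

1.37091156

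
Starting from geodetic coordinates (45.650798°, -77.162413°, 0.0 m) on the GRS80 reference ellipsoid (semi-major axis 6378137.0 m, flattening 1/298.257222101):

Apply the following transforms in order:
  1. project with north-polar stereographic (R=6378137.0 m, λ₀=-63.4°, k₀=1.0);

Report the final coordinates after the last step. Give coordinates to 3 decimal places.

E=-1236857.167 m, N=-5049879.090 m

start: φ=45.650798°, λ=-77.162413°, h=0.000 m
→ stereo (R=6378137.0, λ₀=-63.4°): E=-1236857.1666, N=-5049879.0900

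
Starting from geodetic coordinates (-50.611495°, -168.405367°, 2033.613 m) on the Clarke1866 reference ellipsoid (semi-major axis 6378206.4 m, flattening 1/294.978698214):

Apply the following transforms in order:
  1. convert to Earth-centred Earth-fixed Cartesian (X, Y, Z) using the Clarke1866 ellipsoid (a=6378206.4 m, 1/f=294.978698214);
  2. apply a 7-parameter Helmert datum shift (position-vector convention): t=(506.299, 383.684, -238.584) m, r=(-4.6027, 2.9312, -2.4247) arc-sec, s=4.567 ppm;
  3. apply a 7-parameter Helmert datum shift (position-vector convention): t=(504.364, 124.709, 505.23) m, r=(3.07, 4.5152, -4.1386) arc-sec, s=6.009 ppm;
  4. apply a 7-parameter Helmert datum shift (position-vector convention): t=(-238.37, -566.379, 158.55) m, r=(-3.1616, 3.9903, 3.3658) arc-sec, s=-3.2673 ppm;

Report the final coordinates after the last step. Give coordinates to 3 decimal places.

X=-3973706.352 m, Y=-815504.955 m, Z=-4906971.579 m

start: φ=-50.611495°, λ=-168.405367°, h=2033.613 m
→ ECEF (a=6378206.400, f=1/294.978698214): X=-3974164.8478, Y=-815390.9404, Z=-4907599.7887
→ Helmert 7p (PV): X=-3973756.0256, Y=-815073.7739, Z=-4907786.1141
→ Helmert 7p (PV): X=-3973399.3276, Y=-814801.1839, Z=-4907235.5191
→ Helmert 7p (PV): X=-3973706.3522, Y=-815504.9551, Z=-4906971.5794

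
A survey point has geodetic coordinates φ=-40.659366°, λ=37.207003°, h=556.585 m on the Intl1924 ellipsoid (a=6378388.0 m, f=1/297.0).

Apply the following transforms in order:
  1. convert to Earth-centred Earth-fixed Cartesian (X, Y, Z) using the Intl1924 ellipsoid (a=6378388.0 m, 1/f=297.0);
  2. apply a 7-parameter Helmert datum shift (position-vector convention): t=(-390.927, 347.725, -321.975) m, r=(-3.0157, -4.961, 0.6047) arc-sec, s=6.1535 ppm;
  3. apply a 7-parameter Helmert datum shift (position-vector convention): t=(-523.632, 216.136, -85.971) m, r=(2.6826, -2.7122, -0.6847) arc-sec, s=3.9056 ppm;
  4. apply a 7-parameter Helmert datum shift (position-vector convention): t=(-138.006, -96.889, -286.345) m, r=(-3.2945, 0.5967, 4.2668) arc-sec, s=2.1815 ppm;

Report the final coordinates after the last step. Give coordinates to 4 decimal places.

start: φ=-40.659366°, λ=37.207003°, h=556.585 m
→ ECEF (a=6378388.000, f=1/297.0): X=3859598.1611, Y=2930338.0566, Z=-4134233.2179
→ Helmert 7p (PV): X=3859321.8289, Y=2930654.6835, Z=-4134530.6461
→ Helmert 7p (PV): X=3858877.3639, Y=2930923.2267, Z=-4134543.9030
→ Helmert 7p (PV): X=3858675.1860, Y=2930846.5186, Z=-4134897.2442

X=3858675.1860 m, Y=2930846.5186 m, Z=-4134897.2442 m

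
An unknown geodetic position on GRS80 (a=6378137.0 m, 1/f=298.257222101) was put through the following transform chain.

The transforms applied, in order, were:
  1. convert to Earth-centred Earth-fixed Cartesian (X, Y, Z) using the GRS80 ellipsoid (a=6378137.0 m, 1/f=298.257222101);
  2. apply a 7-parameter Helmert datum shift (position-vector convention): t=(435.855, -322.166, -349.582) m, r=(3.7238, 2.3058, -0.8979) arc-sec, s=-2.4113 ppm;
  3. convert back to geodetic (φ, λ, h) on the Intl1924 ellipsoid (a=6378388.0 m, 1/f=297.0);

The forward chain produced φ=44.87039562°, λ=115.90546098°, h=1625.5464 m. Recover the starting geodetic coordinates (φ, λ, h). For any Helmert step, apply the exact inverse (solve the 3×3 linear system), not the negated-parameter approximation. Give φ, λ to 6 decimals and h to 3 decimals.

start: φ=44.870396°, λ=115.905461°, h=1625.546 m
→ ECEF (a=6378388.000, f=1/297.0): X=-1978718.6537, Y=4074021.9575, Z=4478379.5716
→ Helmert⁻¹: X=-1979227.0836, Y=4074426.1873, Z=4478644.2701
→ geod (Bowring, a=6378137.000): φ=44.86754400°, λ=115.90901200°, h=2433.0210 m

φ=44.867544°, λ=115.909012°, h=2433.021 m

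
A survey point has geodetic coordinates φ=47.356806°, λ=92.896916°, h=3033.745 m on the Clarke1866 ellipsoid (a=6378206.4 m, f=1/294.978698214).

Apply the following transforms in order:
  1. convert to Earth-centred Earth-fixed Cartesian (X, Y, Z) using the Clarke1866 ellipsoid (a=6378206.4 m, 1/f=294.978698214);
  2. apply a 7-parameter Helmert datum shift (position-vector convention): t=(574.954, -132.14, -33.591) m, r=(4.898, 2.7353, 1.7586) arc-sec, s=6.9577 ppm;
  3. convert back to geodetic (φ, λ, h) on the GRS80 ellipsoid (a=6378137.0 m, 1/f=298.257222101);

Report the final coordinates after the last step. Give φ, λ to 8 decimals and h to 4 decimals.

φ=47.35692891°, λ=92.88915131°, h=2885.6872 m

start: φ=47.356806°, λ=92.896916°, h=3033.745 m
→ ECEF (a=6378206.400, f=1/294.978698214): X=-218874.1901, Y=4325247.7248, Z=4670754.9787
→ Helmert 7p (PV): X=-218275.6962, Y=4325032.8991, Z=4670859.4967
→ geod (Bowring, a=6378137.000): φ=47.35692891°, λ=92.88915131°, h=2885.6872 m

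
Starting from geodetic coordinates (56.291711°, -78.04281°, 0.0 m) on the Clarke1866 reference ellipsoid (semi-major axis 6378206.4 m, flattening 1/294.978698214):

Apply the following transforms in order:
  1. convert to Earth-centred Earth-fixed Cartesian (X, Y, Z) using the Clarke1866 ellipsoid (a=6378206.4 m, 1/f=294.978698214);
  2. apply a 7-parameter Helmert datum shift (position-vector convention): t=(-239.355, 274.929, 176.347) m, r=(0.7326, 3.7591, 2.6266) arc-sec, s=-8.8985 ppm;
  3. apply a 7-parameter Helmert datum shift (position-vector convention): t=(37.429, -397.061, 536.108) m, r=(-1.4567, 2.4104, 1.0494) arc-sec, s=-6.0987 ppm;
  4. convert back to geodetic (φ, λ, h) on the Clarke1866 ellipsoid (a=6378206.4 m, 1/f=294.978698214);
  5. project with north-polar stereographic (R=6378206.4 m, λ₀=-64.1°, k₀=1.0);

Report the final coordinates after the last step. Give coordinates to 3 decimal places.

start: φ=56.291711°, λ=-78.042810°, h=0.000 m
→ ECEF (a=6378206.400, f=1/294.978698214): X=735077.2376, Y=-3471017.0029, Z=5282335.2703
→ Helmert 7p (PV): X=734971.8092, Y=-3470720.5879, Z=5282438.8880
→ Helmert 7p (PV): X=735084.1435, Y=-3471055.4370, Z=5282958.7022
→ geod (Bowring, a=6378206.400): φ=56.29452637°, λ=-78.04282949°, h=540.2852 m
→ stereo (R=6378206.4, λ₀=-64.1°): E=-931093.7089, N=-3750350.9077

E=-931093.709 m, N=-3750350.908 m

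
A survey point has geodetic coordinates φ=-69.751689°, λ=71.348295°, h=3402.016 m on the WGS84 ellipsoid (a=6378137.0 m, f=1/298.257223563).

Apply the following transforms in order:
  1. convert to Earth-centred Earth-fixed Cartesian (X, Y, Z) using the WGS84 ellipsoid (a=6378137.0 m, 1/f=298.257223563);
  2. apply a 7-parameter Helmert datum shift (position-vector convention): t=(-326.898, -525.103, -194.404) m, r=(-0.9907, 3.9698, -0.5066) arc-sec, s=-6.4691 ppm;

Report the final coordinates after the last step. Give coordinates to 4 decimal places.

X=707984.8629 m, Y=2098208.9911 m, Z=-5964880.4041 m

start: φ=-69.751689°, λ=71.348295°, h=3402.016 m
→ ECEF (a=6378137.000, f=1/298.257223563): X=708425.9857, Y=2098778.0598, Z=-5964700.8715
→ Helmert 7p (PV): X=707984.8629, Y=2098208.9911, Z=-5964880.4041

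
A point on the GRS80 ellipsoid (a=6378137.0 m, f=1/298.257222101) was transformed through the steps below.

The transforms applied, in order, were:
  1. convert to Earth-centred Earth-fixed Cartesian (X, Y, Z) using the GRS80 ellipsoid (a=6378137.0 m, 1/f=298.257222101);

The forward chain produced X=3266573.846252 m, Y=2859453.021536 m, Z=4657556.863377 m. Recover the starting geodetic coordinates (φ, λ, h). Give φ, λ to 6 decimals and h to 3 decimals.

φ=47.204603°, λ=41.197853°, h=420.933 m

start: X=3266573.8463, Y=2859453.0215, Z=4657556.8634 m
→ geod (Bowring, a=6378137.000): φ=47.20460300°, λ=41.19785300°, h=420.9330 m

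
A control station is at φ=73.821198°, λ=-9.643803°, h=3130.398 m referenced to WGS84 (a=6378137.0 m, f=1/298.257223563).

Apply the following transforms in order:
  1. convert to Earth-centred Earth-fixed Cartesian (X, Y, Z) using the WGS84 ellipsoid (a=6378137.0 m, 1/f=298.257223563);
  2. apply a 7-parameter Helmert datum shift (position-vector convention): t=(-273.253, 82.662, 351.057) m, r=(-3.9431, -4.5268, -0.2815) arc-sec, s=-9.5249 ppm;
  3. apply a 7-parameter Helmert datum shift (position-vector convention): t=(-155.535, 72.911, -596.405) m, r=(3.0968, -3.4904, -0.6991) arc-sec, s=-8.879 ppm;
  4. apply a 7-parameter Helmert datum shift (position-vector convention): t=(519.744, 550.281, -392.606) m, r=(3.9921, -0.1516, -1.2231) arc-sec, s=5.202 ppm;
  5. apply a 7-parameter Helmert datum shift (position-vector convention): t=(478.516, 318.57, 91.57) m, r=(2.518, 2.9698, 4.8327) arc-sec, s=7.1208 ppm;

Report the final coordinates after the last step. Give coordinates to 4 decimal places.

X=1758765.6221 m, Y=-297905.7425 m, Z=6105867.2879 m

start: φ=73.821198°, λ=-9.643803°, h=3130.398 m
→ ECEF (a=6378137.000, f=1/298.257223563): X=1758356.9751, Y=-298786.7319, Z=6106414.6912
→ Helmert 7p (PV): X=1757932.5527, Y=-298586.8904, Z=6106751.8865
→ Helmert 7p (PV): X=1757657.0599, Y=-298608.9706, Z=6106126.5241
→ Helmert 7p (PV): X=1758179.6886, Y=-298188.8456, Z=6105761.1947
→ Helmert 7p (PV): X=1758765.6221, Y=-297905.7425, Z=6105867.2879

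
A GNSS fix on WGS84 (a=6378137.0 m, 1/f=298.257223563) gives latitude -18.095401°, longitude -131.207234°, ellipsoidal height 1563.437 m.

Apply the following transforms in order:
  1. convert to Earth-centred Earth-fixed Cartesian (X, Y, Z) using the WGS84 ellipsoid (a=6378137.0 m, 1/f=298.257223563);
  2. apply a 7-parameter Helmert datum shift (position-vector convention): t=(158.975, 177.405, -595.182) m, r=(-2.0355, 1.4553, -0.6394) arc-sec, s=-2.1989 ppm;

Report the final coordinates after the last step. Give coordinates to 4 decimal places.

X=-3996128.0330 m, Y=-4563556.7355 m, Z=-1969427.2509 m

start: φ=-18.095401°, λ=-131.207234°, h=1563.437 m
→ ECEF (a=6378137.000, f=1/298.257223563): X=-3996267.7567, Y=-4563737.1338, Z=-1968909.6305
→ Helmert 7p (PV): X=-3996128.0330, Y=-4563556.7355, Z=-1969427.2509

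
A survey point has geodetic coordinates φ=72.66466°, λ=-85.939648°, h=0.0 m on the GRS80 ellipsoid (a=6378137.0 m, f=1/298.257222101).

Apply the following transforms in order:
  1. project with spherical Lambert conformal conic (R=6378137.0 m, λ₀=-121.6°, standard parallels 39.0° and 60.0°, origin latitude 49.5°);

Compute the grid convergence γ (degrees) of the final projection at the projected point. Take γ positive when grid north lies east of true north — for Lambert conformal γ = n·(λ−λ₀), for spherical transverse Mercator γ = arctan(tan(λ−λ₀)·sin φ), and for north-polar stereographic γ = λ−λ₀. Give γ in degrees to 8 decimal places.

27.27208138

start: φ=72.664660°, λ=-85.939648°, h=0.000 m
→ into lcc (λ₀=-121.6°): φ=72.66466000°, λ−λ₀=35.66035200°
convergence γ = 27.27208138°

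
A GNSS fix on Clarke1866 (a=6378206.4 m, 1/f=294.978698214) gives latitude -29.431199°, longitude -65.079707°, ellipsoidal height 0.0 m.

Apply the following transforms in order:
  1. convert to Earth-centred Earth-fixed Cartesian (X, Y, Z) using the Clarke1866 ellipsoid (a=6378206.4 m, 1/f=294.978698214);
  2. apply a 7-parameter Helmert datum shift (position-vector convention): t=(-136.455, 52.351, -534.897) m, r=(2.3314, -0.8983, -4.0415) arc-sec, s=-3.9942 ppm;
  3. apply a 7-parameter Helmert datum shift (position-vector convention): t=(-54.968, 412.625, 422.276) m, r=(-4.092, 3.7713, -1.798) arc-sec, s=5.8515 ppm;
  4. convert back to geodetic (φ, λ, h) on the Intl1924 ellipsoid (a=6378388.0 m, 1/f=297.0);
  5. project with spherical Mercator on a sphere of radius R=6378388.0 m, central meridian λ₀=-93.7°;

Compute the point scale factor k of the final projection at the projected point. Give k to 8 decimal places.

1.14819751

start: φ=-29.431199°, λ=-65.079707°, h=0.000 m
→ ECEF (a=6378206.400, f=1/294.978698214): X=2342585.3214, Y=-5041991.2554, Z=-3115443.9223
→ Helmert 7p (PV): X=2342354.2865, Y=-5041929.4520, Z=-3116013.1626
→ Helmert 7p (PV): X=2342212.1015, Y=-5041628.5658, Z=-3115551.9220
→ geod (Bowring, a=6378388.000): φ=-29.43307337°, λ=-65.08162041°, h=-587.2550 m
→ into merc (λ₀=-93.7°): φ=-29.43307337°, λ−λ₀=28.61837959°
scale k = 1.14819751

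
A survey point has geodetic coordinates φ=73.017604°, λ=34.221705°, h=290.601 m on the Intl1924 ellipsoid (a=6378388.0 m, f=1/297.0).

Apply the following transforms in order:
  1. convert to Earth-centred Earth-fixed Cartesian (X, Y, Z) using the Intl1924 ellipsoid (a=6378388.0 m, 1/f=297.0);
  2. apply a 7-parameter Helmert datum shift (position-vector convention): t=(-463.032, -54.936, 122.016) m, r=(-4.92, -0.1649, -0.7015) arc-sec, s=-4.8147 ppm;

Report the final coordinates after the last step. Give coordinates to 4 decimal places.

X=1544799.3075 m, Y=1051100.8307 m, Z=6078308.3101 m

start: φ=73.017604°, λ=34.221705°, h=290.601 m
→ ECEF (a=6378388.000, f=1/297.0): X=1545271.0643, Y=1051021.0999, Z=6078239.3934
→ Helmert 7p (PV): X=1544799.3075, Y=1051100.8307, Z=6078308.3101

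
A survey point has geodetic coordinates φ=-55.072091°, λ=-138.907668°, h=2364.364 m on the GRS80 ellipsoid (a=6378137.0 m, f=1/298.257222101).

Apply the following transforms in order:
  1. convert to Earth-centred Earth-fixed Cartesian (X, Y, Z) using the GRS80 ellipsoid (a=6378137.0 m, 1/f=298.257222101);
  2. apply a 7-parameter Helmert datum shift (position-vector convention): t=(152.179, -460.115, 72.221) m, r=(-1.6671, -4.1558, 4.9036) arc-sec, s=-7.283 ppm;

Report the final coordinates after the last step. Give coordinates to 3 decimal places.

X=-2759062.267 m, Y=-2407075.175 m, Z=-5207847.081 m

start: φ=-55.072091°, λ=-138.907668°, h=2364.364 m
→ ECEF (a=6378137.000, f=1/298.257222101): X=-2759396.6816, Y=-2406524.8954, Z=-5207921.0863
→ Helmert 7p (PV): X=-2759062.2674, Y=-2407075.1751, Z=-5207847.0815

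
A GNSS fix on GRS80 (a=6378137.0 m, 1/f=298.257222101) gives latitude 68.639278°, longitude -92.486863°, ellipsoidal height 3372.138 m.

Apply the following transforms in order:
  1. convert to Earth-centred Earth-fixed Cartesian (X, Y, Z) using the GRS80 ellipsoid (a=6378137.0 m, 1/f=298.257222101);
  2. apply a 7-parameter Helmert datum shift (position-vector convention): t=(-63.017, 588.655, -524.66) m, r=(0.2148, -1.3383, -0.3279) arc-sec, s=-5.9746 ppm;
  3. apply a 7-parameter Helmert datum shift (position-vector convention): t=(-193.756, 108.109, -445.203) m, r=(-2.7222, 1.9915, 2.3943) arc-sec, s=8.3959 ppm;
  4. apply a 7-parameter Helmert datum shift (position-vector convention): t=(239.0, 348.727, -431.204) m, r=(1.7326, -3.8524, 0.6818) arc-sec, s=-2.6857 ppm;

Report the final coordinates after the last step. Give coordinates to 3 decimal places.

X=-101228.530 m, Y=-2327902.311 m, Z=5919180.017 m

start: φ=68.639278°, λ=-92.486863°, h=3372.138 m
→ ECEF (a=6378137.000, f=1/298.257222101): X=-101149.9884, Y=-2328969.3117, Z=5920575.4766
→ Helmert 7p (PV): X=-101254.5174, Y=-2328372.7468, Z=5920012.3619
→ Helmert 7p (PV): X=-101364.9372, Y=-2328207.2314, Z=5919648.5695
→ Helmert 7p (PV): X=-101228.5300, Y=-2327902.3108, Z=5919180.0173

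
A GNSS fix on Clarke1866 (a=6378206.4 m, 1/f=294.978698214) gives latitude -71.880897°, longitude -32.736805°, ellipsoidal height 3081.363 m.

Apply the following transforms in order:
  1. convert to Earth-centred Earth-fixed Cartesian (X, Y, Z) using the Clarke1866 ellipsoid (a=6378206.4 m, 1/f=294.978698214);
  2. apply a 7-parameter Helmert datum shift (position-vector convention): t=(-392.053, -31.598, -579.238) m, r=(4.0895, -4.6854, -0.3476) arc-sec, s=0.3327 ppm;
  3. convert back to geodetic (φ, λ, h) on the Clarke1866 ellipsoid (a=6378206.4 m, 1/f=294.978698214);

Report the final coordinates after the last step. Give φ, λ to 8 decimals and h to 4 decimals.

start: φ=-71.880897°, λ=-32.736805°, h=3081.363 m
→ ECEF (a=6378206.400, f=1/294.978698214): X=1674445.1603, Y=-1076494.2375, Z=-6042312.7332
→ Helmert 7p (PV): X=1674189.1042, Y=-1076409.2178, Z=-6042877.2887
→ geod (Bowring, a=6378206.400): φ=-71.88469432°, λ=-32.73873239°, h=3536.6560 m

φ=-71.88469432°, λ=-32.73873239°, h=3536.6560 m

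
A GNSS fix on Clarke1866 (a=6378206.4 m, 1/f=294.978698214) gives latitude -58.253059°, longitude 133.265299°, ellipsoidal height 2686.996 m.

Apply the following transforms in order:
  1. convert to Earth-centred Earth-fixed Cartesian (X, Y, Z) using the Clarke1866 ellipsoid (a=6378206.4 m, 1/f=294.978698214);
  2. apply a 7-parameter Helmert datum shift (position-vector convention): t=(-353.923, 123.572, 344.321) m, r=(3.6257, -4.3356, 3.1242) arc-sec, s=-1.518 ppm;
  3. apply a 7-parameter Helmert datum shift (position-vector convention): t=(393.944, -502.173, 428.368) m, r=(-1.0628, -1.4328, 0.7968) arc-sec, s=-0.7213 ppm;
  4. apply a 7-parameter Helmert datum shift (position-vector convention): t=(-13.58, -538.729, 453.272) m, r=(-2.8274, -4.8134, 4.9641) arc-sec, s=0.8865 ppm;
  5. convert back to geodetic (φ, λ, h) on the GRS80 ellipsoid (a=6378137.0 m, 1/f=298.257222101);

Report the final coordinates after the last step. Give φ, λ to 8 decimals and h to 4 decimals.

φ=-58.25265406°, λ=133.27478975°, h=1173.0843 m

start: φ=-58.253059°, λ=133.265299°, h=2686.996 m
→ ECEF (a=6378206.400, f=1/294.978698214): X=-2306753.5938, Y=2450839.6767, Z=-5402706.6469
→ Helmert 7p (PV): X=-2307027.5744, Y=2451019.5570, Z=-5402359.5310
→ Helmert 7p (PV): X=-2306603.9076, Y=2450478.8679, Z=-5401955.9209
→ Helmert 7p (PV): X=-2306552.4470, Y=2449812.7510, Z=-5401594.8550
→ geod (Bowring, a=6378137.000): φ=-58.25265406°, λ=133.27478975°, h=1173.0843 m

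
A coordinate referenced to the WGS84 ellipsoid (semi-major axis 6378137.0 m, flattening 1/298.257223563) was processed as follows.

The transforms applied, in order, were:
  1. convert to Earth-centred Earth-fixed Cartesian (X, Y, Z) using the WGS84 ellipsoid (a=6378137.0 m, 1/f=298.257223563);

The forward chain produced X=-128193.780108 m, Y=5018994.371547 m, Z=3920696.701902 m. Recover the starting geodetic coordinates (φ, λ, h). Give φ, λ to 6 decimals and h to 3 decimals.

start: X=-128193.7801, Y=5018994.3715, Z=3920696.7019 m
→ geod (Bowring, a=6378137.000): φ=38.17372000°, λ=91.46311500°, h=122.7460 m

φ=38.173720°, λ=91.463115°, h=122.746 m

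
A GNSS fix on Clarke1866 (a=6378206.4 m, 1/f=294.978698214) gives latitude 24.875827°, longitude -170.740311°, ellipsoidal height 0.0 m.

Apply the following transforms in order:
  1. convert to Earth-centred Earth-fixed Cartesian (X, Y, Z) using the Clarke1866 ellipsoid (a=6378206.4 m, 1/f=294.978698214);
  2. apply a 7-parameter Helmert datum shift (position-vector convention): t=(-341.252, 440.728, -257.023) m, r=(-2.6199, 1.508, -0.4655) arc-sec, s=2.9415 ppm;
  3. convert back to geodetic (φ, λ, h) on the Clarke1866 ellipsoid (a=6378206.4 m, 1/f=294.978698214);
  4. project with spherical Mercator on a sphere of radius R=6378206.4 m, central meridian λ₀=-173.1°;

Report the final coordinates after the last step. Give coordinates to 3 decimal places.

start: φ=24.875827°, λ=-170.740311°, h=0.000 m
→ ECEF (a=6378206.400, f=1/294.978698214): X=-5714467.3670, Y=-931652.1114, Z=2666449.1646
→ Helmert 7p (PV): X=-5714808.0363, Y=-931167.3590, Z=2666253.5970
→ geod (Bowring, a=6378206.400): φ=24.87324452°, λ=-170.74558772°, h=152.0333 m
→ merc (R=6378206.4, λ₀=-173.1°): E=262094.8279, N=2860214.7035

E=262094.828 m, N=2860214.704 m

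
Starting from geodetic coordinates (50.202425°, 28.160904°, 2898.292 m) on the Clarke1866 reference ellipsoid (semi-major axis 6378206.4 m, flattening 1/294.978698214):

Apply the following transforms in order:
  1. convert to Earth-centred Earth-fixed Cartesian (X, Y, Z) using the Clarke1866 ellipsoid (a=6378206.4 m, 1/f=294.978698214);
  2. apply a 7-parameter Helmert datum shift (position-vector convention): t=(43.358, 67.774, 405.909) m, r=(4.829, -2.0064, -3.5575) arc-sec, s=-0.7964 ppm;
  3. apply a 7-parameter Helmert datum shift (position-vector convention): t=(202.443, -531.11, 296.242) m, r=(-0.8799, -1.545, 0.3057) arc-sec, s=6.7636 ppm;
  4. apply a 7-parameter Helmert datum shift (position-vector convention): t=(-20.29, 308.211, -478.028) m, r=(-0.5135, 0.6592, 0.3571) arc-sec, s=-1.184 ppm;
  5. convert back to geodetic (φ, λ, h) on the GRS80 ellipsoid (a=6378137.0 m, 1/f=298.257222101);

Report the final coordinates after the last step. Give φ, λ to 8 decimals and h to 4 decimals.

φ=50.20189918°, λ=28.15614431°, h=3110.9435 m

start: φ=50.202425°, λ=28.160904°, h=2898.292 m
→ ECEF (a=6378206.400, f=1/294.978698214): X=3608123.7081, Y=1931490.2559, Z=4879253.9908
→ Helmert 7p (PV): X=3608150.0435, Y=1931380.0302, Z=4879736.3305
→ Helmert 7p (PV): X=3608337.4768, Y=1930888.1474, Z=4880084.3646
→ Helmert 7p (PV): X=3608325.1679, Y=1931212.4682, Z=4879584.2198
→ geod (Bowring, a=6378137.000): φ=50.20189918°, λ=28.15614431°, h=3110.9435 m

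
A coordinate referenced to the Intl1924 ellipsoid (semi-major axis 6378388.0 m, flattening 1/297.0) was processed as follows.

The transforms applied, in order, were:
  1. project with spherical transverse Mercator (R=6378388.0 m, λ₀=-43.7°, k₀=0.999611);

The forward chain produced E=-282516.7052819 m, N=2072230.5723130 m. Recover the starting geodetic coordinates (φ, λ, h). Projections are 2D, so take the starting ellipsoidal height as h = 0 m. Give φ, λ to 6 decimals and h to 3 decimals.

start: E=-282516.7053, N=2072230.5723 m
→ tm⁻¹: φ=18.60273900°, λ=-46.37795700°

φ=18.602739°, λ=-46.377957°, h=0.000 m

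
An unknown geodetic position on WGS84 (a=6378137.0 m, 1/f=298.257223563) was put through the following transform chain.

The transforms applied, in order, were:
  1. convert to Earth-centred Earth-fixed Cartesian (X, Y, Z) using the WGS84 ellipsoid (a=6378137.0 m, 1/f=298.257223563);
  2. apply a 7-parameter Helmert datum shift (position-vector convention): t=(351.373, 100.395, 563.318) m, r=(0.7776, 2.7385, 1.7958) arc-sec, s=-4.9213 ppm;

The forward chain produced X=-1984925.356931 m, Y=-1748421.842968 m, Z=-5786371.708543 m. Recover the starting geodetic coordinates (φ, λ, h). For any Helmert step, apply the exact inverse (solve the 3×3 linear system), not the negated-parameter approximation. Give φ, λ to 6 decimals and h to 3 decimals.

start: X=-1984925.3569, Y=-1748421.8430, Z=-5786371.7085 m
→ Helmert⁻¹: X=-1985224.8918, Y=-1748535.3755, Z=-5786983.2712
→ geod (Bowring, a=6378137.000): φ=-65.57806400°, λ=-138.62722500°, h=2558.7620 m

φ=-65.578064°, λ=-138.627225°, h=2558.762 m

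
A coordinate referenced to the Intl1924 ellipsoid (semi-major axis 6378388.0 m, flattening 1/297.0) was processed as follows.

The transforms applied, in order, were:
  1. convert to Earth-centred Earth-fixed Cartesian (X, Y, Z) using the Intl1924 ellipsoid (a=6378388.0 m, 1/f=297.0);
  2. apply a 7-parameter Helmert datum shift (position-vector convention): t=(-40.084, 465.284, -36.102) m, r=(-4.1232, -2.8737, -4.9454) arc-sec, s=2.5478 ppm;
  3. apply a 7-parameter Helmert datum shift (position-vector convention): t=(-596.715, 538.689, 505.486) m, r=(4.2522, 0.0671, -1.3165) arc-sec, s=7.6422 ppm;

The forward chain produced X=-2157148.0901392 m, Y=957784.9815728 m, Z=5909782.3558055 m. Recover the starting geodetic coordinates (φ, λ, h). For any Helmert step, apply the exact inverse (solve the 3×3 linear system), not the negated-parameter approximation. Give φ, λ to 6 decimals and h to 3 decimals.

φ=68.369559°, λ=156.075404°, h=2940.839 m

start: X=-2157148.0901, Y=957784.9816, Z=5909782.3558 m
→ Helmert⁻¹: X=-2156542.9271, Y=957347.0327, Z=5909211.2728
→ Helmert⁻¹: X=-2156437.9582, Y=956709.4825, Z=5909281.4874
→ geod (Bowring, a=6378388.000): φ=68.36955900°, λ=156.07540400°, h=2940.8390 m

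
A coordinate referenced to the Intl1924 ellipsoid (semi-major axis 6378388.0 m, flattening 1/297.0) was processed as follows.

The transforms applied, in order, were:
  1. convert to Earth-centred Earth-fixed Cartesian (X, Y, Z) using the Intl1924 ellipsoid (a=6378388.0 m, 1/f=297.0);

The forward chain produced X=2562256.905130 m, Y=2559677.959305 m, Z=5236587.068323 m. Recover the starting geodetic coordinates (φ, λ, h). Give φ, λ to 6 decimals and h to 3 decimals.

φ=55.511795°, λ=44.971151°, h=3183.783 m

start: X=2562256.9051, Y=2559677.9593, Z=5236587.0683 m
→ geod (Bowring, a=6378388.000): φ=55.51179500°, λ=44.97115100°, h=3183.7830 m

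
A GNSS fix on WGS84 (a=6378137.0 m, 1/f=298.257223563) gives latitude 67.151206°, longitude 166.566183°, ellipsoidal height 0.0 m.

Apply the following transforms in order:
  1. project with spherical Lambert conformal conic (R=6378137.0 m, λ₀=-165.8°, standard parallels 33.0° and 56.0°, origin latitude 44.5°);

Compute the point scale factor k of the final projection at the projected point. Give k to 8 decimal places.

1.07519717

start: φ=67.151206°, λ=166.566183°, h=0.000 m
→ into lcc (λ₀=-165.8°): φ=67.15120600°, λ−λ₀=-27.63381700°
scale k = 1.07519717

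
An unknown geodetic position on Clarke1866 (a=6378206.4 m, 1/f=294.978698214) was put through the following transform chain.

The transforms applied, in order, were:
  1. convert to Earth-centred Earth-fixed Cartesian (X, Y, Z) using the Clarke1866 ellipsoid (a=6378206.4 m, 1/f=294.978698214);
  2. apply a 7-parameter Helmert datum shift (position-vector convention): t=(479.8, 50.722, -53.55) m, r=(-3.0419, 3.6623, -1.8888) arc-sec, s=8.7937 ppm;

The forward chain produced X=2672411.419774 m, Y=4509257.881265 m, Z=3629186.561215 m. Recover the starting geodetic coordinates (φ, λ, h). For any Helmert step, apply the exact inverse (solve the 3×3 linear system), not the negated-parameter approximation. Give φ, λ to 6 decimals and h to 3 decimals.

start: X=2672411.4198, Y=4509257.8813, Z=3629186.5612 m
→ Helmert⁻¹: X=2671802.3931, Y=4509138.4495, Z=3629322.1345
→ geod (Bowring, a=6378206.400): φ=34.88295600°, λ=59.35196200°, h=3998.8890 m

φ=34.882956°, λ=59.351962°, h=3998.889 m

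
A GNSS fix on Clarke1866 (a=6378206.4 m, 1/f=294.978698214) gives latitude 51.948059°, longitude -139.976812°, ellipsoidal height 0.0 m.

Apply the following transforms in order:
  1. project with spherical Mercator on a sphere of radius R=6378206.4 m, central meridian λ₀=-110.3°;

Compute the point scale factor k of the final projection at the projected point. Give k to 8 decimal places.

1.62238742

start: φ=51.948059°, λ=-139.976812°, h=0.000 m
→ into merc (λ₀=-110.3°): φ=51.94805900°, λ−λ₀=-29.67681200°
scale k = 1.62238742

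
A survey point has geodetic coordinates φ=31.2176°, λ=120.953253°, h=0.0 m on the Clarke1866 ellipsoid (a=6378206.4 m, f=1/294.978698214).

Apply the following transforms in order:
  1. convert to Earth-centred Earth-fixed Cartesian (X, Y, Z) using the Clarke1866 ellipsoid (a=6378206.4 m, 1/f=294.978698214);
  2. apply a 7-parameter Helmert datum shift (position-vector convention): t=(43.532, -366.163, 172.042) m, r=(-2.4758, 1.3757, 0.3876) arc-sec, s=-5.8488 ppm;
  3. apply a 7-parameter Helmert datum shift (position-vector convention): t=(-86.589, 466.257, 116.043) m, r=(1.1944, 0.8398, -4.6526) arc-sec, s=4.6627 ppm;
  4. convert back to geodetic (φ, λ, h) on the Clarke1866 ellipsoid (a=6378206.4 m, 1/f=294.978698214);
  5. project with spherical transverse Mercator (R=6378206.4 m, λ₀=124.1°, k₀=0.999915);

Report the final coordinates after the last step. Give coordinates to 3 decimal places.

E=-299783.580 m, N=3479334.124 m

start: φ=31.217600°, λ=120.953253°, h=0.000 m
→ ECEF (a=6378206.400, f=1/294.978698214): X=-2808103.4694, Y=4682117.7866, Z=3286372.3895
→ Helmert 7p (PV): X=-2808030.3931, Y=4681758.4082, Z=3286487.7397
→ Helmert 7p (PV): X=-2808011.0899, Y=4682290.8034, Z=3286657.6498
→ geod (Bowring, a=6378206.400): φ=31.21932880°, λ=120.95148774°, h=234.1109 m
→ tm (R=6378206.4, λ₀=124.1°): E=-299783.5801, N=3479334.1243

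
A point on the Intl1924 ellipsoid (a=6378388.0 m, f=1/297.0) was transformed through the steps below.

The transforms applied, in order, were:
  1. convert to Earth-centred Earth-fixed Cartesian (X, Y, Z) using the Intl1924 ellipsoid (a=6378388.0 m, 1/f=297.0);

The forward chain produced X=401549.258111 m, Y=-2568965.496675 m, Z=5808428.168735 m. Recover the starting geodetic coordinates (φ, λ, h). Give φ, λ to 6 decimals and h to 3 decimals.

φ=66.027921°, λ=-81.116110°, h=3373.934 m

start: X=401549.2581, Y=-2568965.4967, Z=5808428.1687 m
→ geod (Bowring, a=6378388.000): φ=66.02792100°, λ=-81.11611000°, h=3373.9340 m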